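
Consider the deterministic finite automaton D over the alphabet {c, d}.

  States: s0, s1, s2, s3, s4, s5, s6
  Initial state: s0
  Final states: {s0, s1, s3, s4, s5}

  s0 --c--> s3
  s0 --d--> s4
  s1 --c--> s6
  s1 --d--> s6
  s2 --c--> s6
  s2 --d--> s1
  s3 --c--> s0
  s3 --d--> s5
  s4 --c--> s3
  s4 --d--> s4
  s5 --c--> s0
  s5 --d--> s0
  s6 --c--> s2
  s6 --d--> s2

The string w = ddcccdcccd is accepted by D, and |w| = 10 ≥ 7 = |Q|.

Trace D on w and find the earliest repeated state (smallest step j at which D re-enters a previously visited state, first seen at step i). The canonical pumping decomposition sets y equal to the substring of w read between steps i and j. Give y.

d

State sequence: s0 -d-> s4 -d-> s4 -c-> s3 -c-> s0 -c-> s3 -d-> s5 -c-> s0 -c-> s3 -c-> s0 -d-> s4
First repeat at step 2: s4 was already visited.

So i = 1, j = 2, giving x = w[0:1] = d, y = w[1:2] = d, z = w[2:10] = cccdcccd.
Check: |xy| = 2 ≤ 7 and |y| = 1 ≥ 1. Reading y takes D from s4 back to s4, so every xyⁱz is accepted.
With |Q| = 7, pigeonhole forces a state repeat no later than step 7; the substring read between the first and second visits to that state can be pumped.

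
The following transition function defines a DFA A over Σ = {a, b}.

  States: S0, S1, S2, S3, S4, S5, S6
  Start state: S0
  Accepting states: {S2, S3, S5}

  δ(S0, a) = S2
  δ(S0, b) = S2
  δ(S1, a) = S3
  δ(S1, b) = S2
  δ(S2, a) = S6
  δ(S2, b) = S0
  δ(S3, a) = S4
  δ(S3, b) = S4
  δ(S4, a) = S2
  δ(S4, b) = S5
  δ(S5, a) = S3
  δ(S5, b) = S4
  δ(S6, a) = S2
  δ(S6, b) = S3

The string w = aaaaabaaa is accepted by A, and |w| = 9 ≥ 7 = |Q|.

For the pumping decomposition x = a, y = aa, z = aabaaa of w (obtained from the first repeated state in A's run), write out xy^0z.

aaabaaa

xy⁰z = xz = a·aabaaa = aaabaaa.
Reading y = aa takes A from S2 back to S2, so after x the machine is still in S2, and z then leads to the accepting state S2. Hence aaabaaa ∈ L(A).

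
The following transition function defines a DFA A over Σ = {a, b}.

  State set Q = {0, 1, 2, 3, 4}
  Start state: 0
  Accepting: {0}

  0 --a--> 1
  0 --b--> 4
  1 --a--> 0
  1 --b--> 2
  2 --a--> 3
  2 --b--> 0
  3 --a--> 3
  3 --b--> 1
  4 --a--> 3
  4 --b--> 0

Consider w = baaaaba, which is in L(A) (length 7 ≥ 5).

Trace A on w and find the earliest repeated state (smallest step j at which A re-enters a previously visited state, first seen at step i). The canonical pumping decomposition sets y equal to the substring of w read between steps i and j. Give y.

a

State sequence: 0 -b-> 4 -a-> 3 -a-> 3 -a-> 3 -a-> 3 -b-> 1 -a-> 0
First repeat at step 3: 3 was already visited.

So i = 2, j = 3, giving x = w[0:2] = ba, y = w[2:3] = a, z = w[3:7] = aaba.
Check: |xy| = 3 ≤ 5 and |y| = 1 ≥ 1. Reading y takes A from 3 back to 3, so every xyⁱz is accepted.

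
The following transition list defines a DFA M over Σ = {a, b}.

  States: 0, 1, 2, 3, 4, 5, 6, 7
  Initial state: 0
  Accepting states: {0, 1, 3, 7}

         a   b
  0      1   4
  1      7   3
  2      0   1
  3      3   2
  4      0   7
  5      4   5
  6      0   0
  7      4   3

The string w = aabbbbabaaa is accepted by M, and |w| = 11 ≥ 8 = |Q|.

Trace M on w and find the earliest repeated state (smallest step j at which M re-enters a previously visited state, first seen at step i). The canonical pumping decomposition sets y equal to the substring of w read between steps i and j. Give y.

State sequence: 0 -a-> 1 -a-> 7 -b-> 3 -b-> 2 -b-> 1 -b-> 3 -a-> 3 -b-> 2 -a-> 0 -a-> 1 -a-> 7
First repeat at step 5: 1 was already visited.

So i = 1, j = 5, giving x = w[0:1] = a, y = w[1:5] = abbb, z = w[5:11] = babaaa.
Check: |xy| = 5 ≤ 8 and |y| = 4 ≥ 1. Reading y takes M from 1 back to 1, so every xyⁱz is accepted.
Pumping length from the standard proof: p = 8 (the number of states). The repeated state found above gives |xy| = j ≤ 8 and |y| = j − i ≥ 1.

abbb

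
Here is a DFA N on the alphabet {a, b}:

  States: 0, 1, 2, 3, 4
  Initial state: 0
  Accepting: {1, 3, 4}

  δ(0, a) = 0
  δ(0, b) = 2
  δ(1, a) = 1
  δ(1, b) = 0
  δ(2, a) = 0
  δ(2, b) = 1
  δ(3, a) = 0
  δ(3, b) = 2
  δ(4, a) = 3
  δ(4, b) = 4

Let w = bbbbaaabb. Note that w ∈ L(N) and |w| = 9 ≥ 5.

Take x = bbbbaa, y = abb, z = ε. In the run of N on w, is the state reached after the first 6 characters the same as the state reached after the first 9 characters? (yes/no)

no

Run of N on the first 9 characters of w = b b b b a a a b b:
  step 0: 0  (start)
  step 1: 2  (read b: 0→2)
  step 2: 1  (read b: 2→1)
  step 3: 0  (read b: 1→0)
  step 4: 2  (read b: 0→2)
  step 5: 0  (read a: 2→0)
  step 6: 0  (read a: 0→0)
  step 7: 0  (read a: 0→0)
  step 8: 2  (read b: 0→2)
  step 9: 1  (read b: 2→1)

After x (step 6): 0. After xy (step 9): 1.
They differ (0 ≠ 1), so y is not a cycle from the state after x; this split is not the one the pumping-lemma construction produces, and pumping y need not keep the string in L(N).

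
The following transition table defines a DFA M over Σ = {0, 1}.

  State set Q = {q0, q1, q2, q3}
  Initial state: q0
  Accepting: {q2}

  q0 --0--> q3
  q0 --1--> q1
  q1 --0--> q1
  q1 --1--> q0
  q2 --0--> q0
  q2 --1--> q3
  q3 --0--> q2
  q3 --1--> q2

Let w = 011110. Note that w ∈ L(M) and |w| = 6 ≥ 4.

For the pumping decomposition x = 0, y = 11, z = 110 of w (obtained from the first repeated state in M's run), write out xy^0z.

0110

xy⁰z = xz = 0·110 = 0110.
Reading y = 11 takes M from q3 back to q3, so after x the machine is still in q3, and z then leads to the accepting state q2. Hence 0110 ∈ L(M).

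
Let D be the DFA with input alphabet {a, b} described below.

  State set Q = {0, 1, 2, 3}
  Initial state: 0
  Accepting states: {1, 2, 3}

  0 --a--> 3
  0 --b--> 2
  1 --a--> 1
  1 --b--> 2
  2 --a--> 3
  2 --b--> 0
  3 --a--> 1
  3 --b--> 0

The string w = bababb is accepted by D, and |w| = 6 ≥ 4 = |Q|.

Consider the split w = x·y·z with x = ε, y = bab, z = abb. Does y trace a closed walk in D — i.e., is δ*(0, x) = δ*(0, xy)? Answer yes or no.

yes

State sequence: 0 -b-> 2 -a-> 3 -b-> 0

After x (step 0): 0. After xy (step 3): 0.
They match, so y = bab drives D around a cycle from 0 back to itself; pumping y any number of times keeps D in 0 before reading z, and xyⁱz ∈ L(D) for every i ≥ 0.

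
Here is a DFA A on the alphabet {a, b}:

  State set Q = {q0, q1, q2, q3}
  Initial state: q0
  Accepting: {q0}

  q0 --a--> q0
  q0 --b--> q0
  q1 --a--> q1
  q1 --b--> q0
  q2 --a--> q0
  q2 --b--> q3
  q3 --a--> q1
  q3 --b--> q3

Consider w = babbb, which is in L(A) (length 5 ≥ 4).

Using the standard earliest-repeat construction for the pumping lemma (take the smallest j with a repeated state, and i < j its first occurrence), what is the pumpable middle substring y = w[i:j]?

b

Run of A on w = b a b b b:
  step 0: q0  (start)
  step 1: q0  (read b: q0→q0)   ← first repeat (q0 seen earlier)
  step 2: q0  (read a: q0→q0)
  step 3: q0  (read b: q0→q0)
  step 4: q0  (read b: q0→q0)
  step 5: q0  (read b: q0→q0)

So i = 0, j = 1, giving x = w[0:0] = ε, y = w[0:1] = b, z = w[1:5] = abbb.
Check: |xy| = 1 ≤ 4 and |y| = 1 ≥ 1. Reading y takes A from q0 back to q0, so every xyⁱz is accepted.
Pumping length from the standard proof: p = 4 (the number of states). The repeated state found above gives |xy| = j ≤ 4 and |y| = j − i ≥ 1.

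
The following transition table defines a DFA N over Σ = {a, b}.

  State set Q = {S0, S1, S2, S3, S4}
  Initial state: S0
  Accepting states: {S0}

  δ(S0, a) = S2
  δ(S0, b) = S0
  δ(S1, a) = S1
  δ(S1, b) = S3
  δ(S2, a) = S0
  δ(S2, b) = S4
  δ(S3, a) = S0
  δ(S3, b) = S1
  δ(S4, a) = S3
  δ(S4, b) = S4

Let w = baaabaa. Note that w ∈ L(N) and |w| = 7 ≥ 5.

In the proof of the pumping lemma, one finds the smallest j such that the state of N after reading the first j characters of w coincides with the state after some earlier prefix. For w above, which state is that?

S0

Run of N on w = b a a a b a a:
  step 0: S0  (start)
  step 1: S0  (read b: S0→S0)   ← first repeat (S0 seen earlier)
  step 2: S2  (read a: S0→S2)
  step 3: S0  (read a: S2→S0)
  step 4: S2  (read a: S0→S2)
  step 5: S4  (read b: S2→S4)
  step 6: S3  (read a: S4→S3)
  step 7: S0  (read a: S3→S0)

The earliest repeat is at step j = 1: N is in S0, which it already visited at step i = 0.
Since N has 5 states, any run of length ≥ 5 visits 5+1 states, so by pigeonhole some state repeats within the first 5 steps — that repeat gives the pumpable loop.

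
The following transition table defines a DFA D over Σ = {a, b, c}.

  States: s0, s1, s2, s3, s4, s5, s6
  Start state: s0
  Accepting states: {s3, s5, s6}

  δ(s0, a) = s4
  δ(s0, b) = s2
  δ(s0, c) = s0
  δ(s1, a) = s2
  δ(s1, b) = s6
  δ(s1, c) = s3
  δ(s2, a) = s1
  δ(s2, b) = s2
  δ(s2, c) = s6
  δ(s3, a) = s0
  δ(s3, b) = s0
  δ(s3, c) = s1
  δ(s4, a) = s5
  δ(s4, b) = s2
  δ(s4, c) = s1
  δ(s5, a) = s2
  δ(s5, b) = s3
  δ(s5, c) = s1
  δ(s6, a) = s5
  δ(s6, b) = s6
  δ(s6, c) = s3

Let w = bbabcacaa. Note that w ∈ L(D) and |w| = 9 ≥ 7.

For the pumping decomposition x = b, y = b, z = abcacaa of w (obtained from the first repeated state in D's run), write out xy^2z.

bbbabcacaa

xy^2z = b·b·b·abcacaa = bbbabcacaa.
Reading y = b takes D from s2 back to s2, so after x·y·y the machine is still in s2, and z then leads to the accepting state s5. Hence bbbabcacaa ∈ L(D).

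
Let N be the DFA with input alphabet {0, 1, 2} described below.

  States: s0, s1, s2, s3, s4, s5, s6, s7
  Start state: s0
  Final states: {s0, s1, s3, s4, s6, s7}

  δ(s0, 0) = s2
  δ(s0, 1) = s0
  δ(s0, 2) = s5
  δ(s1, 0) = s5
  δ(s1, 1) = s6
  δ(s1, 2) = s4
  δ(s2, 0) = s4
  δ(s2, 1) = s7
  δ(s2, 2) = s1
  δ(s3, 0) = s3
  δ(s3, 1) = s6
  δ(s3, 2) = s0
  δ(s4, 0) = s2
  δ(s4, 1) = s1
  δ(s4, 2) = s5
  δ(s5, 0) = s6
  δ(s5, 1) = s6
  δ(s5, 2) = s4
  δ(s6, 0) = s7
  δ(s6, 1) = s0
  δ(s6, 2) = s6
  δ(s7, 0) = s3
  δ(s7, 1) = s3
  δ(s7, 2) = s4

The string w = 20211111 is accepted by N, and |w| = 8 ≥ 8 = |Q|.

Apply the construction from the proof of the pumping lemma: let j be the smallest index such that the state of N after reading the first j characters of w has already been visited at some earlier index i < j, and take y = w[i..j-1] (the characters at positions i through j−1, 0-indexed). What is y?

2

State sequence: s0 -2-> s5 -0-> s6 -2-> s6 -1-> s0 -1-> s0 -1-> s0 -1-> s0 -1-> s0
First repeat at step 3: s6 was already visited.

So i = 2, j = 3, giving x = w[0:2] = 20, y = w[2:3] = 2, z = w[3:8] = 11111.
Check: |xy| = 3 ≤ 8 and |y| = 1 ≥ 1. Reading y takes N from s6 back to s6, so every xyⁱz is accepted.
With |Q| = 8, pigeonhole forces a state repeat no later than step 8; the substring read between the first and second visits to that state can be pumped.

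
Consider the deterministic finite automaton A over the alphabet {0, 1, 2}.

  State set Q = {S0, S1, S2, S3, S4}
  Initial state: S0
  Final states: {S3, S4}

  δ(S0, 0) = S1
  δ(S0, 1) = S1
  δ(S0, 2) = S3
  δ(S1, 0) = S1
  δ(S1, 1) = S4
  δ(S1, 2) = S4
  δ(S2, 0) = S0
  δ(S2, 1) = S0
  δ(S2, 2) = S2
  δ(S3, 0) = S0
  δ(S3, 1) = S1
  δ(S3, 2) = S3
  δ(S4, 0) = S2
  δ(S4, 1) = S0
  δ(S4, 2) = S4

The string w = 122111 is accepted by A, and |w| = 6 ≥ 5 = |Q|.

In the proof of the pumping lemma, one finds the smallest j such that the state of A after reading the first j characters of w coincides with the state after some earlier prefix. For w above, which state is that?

S4

Run of A on w = 1 2 2 1 1 1:
  step 0: S0  (start)
  step 1: S1  (read 1: S0→S1)
  step 2: S4  (read 2: S1→S4)
  step 3: S4  (read 2: S4→S4)   ← first repeat (S4 seen earlier)
  step 4: S0  (read 1: S4→S0)
  step 5: S1  (read 1: S0→S1)
  step 6: S4  (read 1: S1→S4)

The earliest repeat is at step j = 3: A is in S4, which it already visited at step i = 2.
With |Q| = 5, pigeonhole forces a state repeat no later than step 5; the substring read between the first and second visits to that state can be pumped.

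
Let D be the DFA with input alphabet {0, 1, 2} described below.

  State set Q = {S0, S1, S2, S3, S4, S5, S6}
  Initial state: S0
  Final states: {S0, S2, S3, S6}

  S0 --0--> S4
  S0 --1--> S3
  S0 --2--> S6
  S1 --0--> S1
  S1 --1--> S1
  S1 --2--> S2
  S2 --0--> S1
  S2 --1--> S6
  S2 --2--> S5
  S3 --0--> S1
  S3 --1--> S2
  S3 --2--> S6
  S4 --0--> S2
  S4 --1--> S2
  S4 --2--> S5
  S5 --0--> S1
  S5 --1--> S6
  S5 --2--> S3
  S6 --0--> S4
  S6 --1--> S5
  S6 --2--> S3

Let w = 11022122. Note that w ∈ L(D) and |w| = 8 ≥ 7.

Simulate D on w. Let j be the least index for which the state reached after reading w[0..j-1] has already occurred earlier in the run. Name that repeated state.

Run of D on w = 1 1 0 2 2 1 2 2:
  step 0: S0  (start)
  step 1: S3  (read 1: S0→S3)
  step 2: S2  (read 1: S3→S2)
  step 3: S1  (read 0: S2→S1)
  step 4: S2  (read 2: S1→S2)   ← first repeat (S2 seen earlier)
  step 5: S5  (read 2: S2→S5)
  step 6: S6  (read 1: S5→S6)
  step 7: S3  (read 2: S6→S3)
  step 8: S6  (read 2: S3→S6)

The earliest repeat is at step j = 4: D is in S2, which it already visited at step i = 2.
The DFA has 7 states, so the proof of the pumping lemma guarantees a repeated state among the first 7+1 visited; the segment between the two visits is the pumpable y.

S2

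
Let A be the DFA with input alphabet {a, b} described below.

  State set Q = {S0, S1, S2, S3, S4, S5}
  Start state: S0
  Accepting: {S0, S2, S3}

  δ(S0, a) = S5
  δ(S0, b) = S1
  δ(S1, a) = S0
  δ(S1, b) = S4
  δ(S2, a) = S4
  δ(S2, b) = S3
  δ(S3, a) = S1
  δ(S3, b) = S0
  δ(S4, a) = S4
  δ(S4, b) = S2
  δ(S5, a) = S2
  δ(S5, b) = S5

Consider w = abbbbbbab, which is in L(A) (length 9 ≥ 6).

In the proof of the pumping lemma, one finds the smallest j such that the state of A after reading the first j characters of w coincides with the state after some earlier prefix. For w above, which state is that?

S5

State sequence: S0 -a-> S5 -b-> S5 -b-> S5 -b-> S5 -b-> S5 -b-> S5 -b-> S5 -a-> S2 -b-> S3
First repeat at step 2: S5 was already visited.

The earliest repeat is at step j = 2: A is in S5, which it already visited at step i = 1.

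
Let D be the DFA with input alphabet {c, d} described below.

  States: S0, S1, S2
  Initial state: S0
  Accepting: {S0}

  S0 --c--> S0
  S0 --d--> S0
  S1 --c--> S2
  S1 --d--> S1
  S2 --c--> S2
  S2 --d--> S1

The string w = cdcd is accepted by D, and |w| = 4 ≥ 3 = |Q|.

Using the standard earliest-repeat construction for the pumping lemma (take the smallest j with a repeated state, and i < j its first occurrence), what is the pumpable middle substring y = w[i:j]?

Run of D on w = c d c d:
  step 0: S0  (start)
  step 1: S0  (read c: S0→S0)   ← first repeat (S0 seen earlier)
  step 2: S0  (read d: S0→S0)
  step 3: S0  (read c: S0→S0)
  step 4: S0  (read d: S0→S0)

So i = 0, j = 1, giving x = w[0:0] = ε, y = w[0:1] = c, z = w[1:4] = dcd.
Check: |xy| = 1 ≤ 3 and |y| = 1 ≥ 1. Reading y takes D from S0 back to S0, so every xyⁱz is accepted.

c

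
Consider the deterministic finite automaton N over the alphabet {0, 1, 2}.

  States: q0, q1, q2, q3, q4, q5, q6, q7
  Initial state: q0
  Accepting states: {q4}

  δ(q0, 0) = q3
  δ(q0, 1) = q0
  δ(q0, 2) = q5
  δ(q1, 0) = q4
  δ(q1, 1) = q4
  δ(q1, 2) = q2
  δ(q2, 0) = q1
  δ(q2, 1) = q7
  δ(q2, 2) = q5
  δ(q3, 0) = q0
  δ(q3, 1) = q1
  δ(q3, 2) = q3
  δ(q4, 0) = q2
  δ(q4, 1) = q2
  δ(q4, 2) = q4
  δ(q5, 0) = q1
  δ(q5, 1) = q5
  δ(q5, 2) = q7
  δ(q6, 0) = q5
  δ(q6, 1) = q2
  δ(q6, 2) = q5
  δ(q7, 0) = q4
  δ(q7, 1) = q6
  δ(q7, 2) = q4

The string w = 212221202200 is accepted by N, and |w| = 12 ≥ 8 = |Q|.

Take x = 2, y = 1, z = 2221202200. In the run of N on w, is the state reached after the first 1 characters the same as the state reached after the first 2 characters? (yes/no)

yes

Run of N on the first 2 characters of w = 2 1:
  step 0: q0  (start)
  step 1: q5  (read 2: q0→q5)
  step 2: q5  (read 1: q5→q5)

After x (step 1): q5. After xy (step 2): q5.
They match, so y = 1 drives N around a cycle from q5 back to itself; pumping y any number of times keeps N in q5 before reading z, and xyⁱz ∈ L(N) for every i ≥ 0.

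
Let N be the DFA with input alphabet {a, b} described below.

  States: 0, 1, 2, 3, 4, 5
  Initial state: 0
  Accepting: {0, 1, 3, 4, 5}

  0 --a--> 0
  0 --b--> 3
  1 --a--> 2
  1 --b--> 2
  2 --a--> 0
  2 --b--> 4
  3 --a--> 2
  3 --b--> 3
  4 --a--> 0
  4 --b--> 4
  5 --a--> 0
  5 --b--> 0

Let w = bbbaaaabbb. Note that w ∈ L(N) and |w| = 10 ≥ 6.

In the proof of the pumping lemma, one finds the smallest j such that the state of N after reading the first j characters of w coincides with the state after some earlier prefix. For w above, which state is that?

3

Run of N on w = b b b a a a a b b b:
  step 0: 0  (start)
  step 1: 3  (read b: 0→3)
  step 2: 3  (read b: 3→3)   ← first repeat (3 seen earlier)
  step 3: 3  (read b: 3→3)
  step 4: 2  (read a: 3→2)
  step 5: 0  (read a: 2→0)
  step 6: 0  (read a: 0→0)
  step 7: 0  (read a: 0→0)
  step 8: 3  (read b: 0→3)
  step 9: 3  (read b: 3→3)
  step 10: 3  (read b: 3→3)

The earliest repeat is at step j = 2: N is in 3, which it already visited at step i = 1.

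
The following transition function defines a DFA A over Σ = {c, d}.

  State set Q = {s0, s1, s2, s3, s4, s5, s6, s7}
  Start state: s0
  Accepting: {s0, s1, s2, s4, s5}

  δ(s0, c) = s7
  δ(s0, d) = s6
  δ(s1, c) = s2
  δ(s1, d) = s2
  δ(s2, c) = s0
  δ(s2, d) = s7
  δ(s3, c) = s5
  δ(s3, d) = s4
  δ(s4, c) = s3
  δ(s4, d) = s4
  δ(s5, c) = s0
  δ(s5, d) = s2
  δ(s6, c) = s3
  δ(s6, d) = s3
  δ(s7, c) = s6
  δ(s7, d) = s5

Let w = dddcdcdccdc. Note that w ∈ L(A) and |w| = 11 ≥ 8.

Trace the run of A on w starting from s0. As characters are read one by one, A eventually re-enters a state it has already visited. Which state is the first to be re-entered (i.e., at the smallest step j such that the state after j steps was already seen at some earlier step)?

s3

State sequence: s0 -d-> s6 -d-> s3 -d-> s4 -c-> s3 -d-> s4 -c-> s3 -d-> s4 -c-> s3 -c-> s5 -d-> s2 -c-> s0
First repeat at step 4: s3 was already visited.

The earliest repeat is at step j = 4: A is in s3, which it already visited at step i = 2.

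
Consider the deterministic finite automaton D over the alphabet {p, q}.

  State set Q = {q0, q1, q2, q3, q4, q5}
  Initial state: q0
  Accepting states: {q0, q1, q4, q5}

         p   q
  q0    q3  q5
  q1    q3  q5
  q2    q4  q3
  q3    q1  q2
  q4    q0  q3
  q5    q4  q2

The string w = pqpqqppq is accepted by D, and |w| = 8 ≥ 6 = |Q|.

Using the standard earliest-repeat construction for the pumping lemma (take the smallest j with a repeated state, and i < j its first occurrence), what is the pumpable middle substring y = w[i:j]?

qpq

Run of D on w = p q p q q p p q:
  step 0: q0  (start)
  step 1: q3  (read p: q0→q3)
  step 2: q2  (read q: q3→q2)
  step 3: q4  (read p: q2→q4)
  step 4: q3  (read q: q4→q3)   ← first repeat (q3 seen earlier)
  step 5: q2  (read q: q3→q2)
  step 6: q4  (read p: q2→q4)
  step 7: q0  (read p: q4→q0)
  step 8: q5  (read q: q0→q5)

So i = 1, j = 4, giving x = w[0:1] = p, y = w[1:4] = qpq, z = w[4:8] = qppq.
Check: |xy| = 4 ≤ 6 and |y| = 3 ≥ 1. Reading y takes D from q3 back to q3, so every xyⁱz is accepted.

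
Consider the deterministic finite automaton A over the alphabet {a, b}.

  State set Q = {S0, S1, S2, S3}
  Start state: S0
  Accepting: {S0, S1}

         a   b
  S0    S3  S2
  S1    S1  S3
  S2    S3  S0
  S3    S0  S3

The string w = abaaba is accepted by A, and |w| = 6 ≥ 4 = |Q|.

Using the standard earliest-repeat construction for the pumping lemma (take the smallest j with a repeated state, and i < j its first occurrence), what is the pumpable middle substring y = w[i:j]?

State sequence: S0 -a-> S3 -b-> S3 -a-> S0 -a-> S3 -b-> S3 -a-> S0
First repeat at step 2: S3 was already visited.

So i = 1, j = 2, giving x = w[0:1] = a, y = w[1:2] = b, z = w[2:6] = aaba.
Check: |xy| = 2 ≤ 4 and |y| = 1 ≥ 1. Reading y takes A from S3 back to S3, so every xyⁱz is accepted.
Since A has 4 states, any run of length ≥ 4 visits 4+1 states, so by pigeonhole some state repeats within the first 4 steps — that repeat gives the pumpable loop.

b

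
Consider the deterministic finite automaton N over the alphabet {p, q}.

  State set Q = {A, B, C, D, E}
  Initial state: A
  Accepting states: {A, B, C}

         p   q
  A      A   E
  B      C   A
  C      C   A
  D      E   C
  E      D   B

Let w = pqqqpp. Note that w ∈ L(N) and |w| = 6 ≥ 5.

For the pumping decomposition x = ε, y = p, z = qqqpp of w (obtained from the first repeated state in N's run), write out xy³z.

xy^3z = ε·p·p·p·qqqpp = pppqqqpp.
Reading y = p takes N from A back to A, so after x·y·y·y the machine is still in A, and z then leads to the accepting state A. Hence pppqqqpp ∈ L(N).

pppqqqpp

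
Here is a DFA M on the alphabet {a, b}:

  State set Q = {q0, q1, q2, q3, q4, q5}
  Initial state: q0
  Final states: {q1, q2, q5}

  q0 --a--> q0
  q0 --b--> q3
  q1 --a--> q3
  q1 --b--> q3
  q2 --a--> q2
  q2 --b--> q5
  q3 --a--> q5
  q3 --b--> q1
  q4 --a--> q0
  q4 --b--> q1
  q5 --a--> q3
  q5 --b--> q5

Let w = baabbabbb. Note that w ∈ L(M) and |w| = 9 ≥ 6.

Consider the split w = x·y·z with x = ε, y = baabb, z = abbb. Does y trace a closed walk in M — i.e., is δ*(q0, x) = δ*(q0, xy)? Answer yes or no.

no

State sequence: q0 -b-> q3 -a-> q5 -a-> q3 -b-> q1 -b-> q3

After x (step 0): q0. After xy (step 5): q3.
They differ (q0 ≠ q3), so y is not a cycle from the state after x; this split is not the one the pumping-lemma construction produces, and pumping y need not keep the string in L(M).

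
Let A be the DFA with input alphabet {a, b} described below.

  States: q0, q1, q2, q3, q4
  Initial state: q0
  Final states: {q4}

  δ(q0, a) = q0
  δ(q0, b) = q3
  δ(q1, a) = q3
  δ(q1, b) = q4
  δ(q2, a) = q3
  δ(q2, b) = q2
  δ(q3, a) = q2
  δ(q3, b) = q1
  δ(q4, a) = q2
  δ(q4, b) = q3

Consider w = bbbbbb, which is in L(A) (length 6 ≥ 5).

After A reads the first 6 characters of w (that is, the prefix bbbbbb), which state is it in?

Run of A on the first 6 characters of w = b b b b b b:
  step 0: q0  (start)
  step 1: q3  (read b: q0→q3)
  step 2: q1  (read b: q3→q1)
  step 3: q4  (read b: q1→q4)
  step 4: q3  (read b: q4→q3)
  step 5: q1  (read b: q3→q1)
  step 6: q4  (read b: q1→q4)

After reading 6 characters, A is in state q4.
(This kind of state-tracing is the core of the pumping-lemma construction: with 5 states, pigeonhole forces a repeat within the first 5 steps.)

q4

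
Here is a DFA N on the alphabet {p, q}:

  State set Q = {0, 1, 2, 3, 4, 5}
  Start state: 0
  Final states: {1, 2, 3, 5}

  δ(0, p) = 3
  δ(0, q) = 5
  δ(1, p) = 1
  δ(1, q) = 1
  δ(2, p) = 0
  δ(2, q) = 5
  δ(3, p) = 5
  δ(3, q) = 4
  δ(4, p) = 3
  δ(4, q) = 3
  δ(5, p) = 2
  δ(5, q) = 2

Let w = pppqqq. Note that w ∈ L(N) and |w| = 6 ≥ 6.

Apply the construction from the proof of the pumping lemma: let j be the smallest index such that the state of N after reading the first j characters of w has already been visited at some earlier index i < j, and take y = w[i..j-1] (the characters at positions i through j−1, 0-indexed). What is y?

Run of N on w = p p p q q q:
  step 0: 0  (start)
  step 1: 3  (read p: 0→3)
  step 2: 5  (read p: 3→5)
  step 3: 2  (read p: 5→2)
  step 4: 5  (read q: 2→5)   ← first repeat (5 seen earlier)
  step 5: 2  (read q: 5→2)
  step 6: 5  (read q: 2→5)

So i = 2, j = 4, giving x = w[0:2] = pp, y = w[2:4] = pq, z = w[4:6] = qq.
Check: |xy| = 4 ≤ 6 and |y| = 2 ≥ 1. Reading y takes N from 5 back to 5, so every xyⁱz is accepted.
Since N has 6 states, any run of length ≥ 6 visits 6+1 states, so by pigeonhole some state repeats within the first 6 steps — that repeat gives the pumpable loop.

pq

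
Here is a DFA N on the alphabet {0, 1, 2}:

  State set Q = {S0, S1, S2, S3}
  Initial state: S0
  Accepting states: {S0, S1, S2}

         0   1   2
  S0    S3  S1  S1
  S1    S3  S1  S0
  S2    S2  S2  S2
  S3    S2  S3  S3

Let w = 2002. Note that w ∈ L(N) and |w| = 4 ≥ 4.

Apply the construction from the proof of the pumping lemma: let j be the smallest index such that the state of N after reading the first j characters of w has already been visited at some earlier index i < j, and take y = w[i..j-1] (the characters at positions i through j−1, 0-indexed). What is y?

Run of N on w = 2 0 0 2:
  step 0: S0  (start)
  step 1: S1  (read 2: S0→S1)
  step 2: S3  (read 0: S1→S3)
  step 3: S2  (read 0: S3→S2)
  step 4: S2  (read 2: S2→S2)   ← first repeat (S2 seen earlier)

So i = 3, j = 4, giving x = w[0:3] = 200, y = w[3:4] = 2, z = w[4:4] = ε.
Check: |xy| = 4 ≤ 4 and |y| = 1 ≥ 1. Reading y takes N from S2 back to S2, so every xyⁱz is accepted.
Pumping length from the standard proof: p = 4 (the number of states). The repeated state found above gives |xy| = j ≤ 4 and |y| = j − i ≥ 1.

2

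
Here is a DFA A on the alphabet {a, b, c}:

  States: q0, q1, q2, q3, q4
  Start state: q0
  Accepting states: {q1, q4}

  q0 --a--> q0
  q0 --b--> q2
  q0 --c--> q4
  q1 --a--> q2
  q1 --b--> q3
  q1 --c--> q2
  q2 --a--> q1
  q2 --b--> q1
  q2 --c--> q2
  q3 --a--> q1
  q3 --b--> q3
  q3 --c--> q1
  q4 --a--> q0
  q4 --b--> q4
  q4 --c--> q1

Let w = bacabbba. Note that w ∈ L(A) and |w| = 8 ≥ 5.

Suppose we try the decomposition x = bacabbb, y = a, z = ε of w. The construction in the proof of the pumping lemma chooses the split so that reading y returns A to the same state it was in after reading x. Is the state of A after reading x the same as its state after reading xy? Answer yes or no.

no

Run of A on the first 8 characters of w = b a c a b b b a:
  step 0: q0  (start)
  step 1: q2  (read b: q0→q2)
  step 2: q1  (read a: q2→q1)
  step 3: q2  (read c: q1→q2)
  step 4: q1  (read a: q2→q1)
  step 5: q3  (read b: q1→q3)
  step 6: q3  (read b: q3→q3)
  step 7: q3  (read b: q3→q3)
  step 8: q1  (read a: q3→q1)

After x (step 7): q3. After xy (step 8): q1.
They differ (q3 ≠ q1), so y is not a cycle from the state after x; this split is not the one the pumping-lemma construction produces, and pumping y need not keep the string in L(A).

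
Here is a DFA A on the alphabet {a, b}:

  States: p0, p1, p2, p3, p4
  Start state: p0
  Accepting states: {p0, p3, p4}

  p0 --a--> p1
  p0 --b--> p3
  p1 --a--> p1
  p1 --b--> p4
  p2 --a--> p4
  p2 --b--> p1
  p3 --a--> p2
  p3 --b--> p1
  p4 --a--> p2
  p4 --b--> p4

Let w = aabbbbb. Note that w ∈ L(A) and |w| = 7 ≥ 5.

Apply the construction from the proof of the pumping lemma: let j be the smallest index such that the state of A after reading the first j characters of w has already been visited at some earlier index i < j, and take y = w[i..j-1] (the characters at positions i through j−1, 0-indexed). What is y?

a

State sequence: p0 -a-> p1 -a-> p1 -b-> p4 -b-> p4 -b-> p4 -b-> p4 -b-> p4
First repeat at step 2: p1 was already visited.

So i = 1, j = 2, giving x = w[0:1] = a, y = w[1:2] = a, z = w[2:7] = bbbbb.
Check: |xy| = 2 ≤ 5 and |y| = 1 ≥ 1. Reading y takes A from p1 back to p1, so every xyⁱz is accepted.
Pumping length from the standard proof: p = 5 (the number of states). The repeated state found above gives |xy| = j ≤ 5 and |y| = j − i ≥ 1.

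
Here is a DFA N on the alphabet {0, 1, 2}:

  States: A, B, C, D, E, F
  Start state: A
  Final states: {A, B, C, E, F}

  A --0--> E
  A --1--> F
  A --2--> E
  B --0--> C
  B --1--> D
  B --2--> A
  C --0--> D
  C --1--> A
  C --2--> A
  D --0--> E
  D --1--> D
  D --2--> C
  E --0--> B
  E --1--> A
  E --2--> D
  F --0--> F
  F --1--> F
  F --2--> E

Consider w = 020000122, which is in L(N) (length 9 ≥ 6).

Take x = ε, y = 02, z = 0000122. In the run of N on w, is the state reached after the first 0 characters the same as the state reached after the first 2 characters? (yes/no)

Run of N on the first 2 characters of w = 0 2:
  step 0: A  (start)
  step 1: E  (read 0: A→E)
  step 2: D  (read 2: E→D)

After x (step 0): A. After xy (step 2): D.
They differ (A ≠ D), so y is not a cycle from the state after x; this split is not the one the pumping-lemma construction produces, and pumping y need not keep the string in L(N).

no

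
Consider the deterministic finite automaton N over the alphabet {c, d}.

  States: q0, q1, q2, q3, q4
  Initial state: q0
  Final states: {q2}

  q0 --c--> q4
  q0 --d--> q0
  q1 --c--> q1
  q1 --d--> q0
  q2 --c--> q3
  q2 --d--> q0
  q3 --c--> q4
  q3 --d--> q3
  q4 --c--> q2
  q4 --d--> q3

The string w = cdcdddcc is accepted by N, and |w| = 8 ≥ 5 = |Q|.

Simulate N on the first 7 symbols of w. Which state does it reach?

q4

Run of N on the first 7 characters of w = c d c d d d c:
  step 0: q0  (start)
  step 1: q4  (read c: q0→q4)
  step 2: q3  (read d: q4→q3)
  step 3: q4  (read c: q3→q4)
  step 4: q3  (read d: q4→q3)
  step 5: q3  (read d: q3→q3)
  step 6: q3  (read d: q3→q3)
  step 7: q4  (read c: q3→q4)

After reading 7 characters, N is in state q4.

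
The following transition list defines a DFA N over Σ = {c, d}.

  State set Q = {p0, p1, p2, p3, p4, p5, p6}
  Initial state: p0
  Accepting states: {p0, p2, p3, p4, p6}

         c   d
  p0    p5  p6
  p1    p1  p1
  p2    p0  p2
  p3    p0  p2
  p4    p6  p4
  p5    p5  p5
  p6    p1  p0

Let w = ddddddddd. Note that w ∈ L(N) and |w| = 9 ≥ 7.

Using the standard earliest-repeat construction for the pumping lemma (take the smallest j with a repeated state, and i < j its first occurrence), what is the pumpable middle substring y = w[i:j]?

State sequence: p0 -d-> p6 -d-> p0 -d-> p6 -d-> p0 -d-> p6 -d-> p0 -d-> p6 -d-> p0 -d-> p6
First repeat at step 2: p0 was already visited.

So i = 0, j = 2, giving x = w[0:0] = ε, y = w[0:2] = dd, z = w[2:9] = ddddddd.
Check: |xy| = 2 ≤ 7 and |y| = 2 ≥ 1. Reading y takes N from p0 back to p0, so every xyⁱz is accepted.
Pumping length from the standard proof: p = 7 (the number of states). The repeated state found above gives |xy| = j ≤ 7 and |y| = j − i ≥ 1.

dd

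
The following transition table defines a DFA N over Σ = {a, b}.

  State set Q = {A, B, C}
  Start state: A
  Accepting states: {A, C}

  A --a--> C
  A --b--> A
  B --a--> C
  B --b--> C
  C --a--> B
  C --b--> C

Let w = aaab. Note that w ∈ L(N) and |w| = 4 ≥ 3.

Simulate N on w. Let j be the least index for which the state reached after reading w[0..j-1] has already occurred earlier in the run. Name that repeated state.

C

State sequence: A -a-> C -a-> B -a-> C -b-> C
First repeat at step 3: C was already visited.

The earliest repeat is at step j = 3: N is in C, which it already visited at step i = 1.
Since N has 3 states, any run of length ≥ 3 visits 3+1 states, so by pigeonhole some state repeats within the first 3 steps — that repeat gives the pumpable loop.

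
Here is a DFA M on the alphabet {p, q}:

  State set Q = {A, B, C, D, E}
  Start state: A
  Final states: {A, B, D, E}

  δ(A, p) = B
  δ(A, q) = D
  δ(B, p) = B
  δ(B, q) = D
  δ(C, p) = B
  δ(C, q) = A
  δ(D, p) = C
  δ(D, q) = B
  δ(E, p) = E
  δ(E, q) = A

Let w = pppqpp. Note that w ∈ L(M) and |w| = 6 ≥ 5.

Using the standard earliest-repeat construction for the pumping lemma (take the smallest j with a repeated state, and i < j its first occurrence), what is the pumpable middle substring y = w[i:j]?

Run of M on w = p p p q p p:
  step 0: A  (start)
  step 1: B  (read p: A→B)
  step 2: B  (read p: B→B)   ← first repeat (B seen earlier)
  step 3: B  (read p: B→B)
  step 4: D  (read q: B→D)
  step 5: C  (read p: D→C)
  step 6: B  (read p: C→B)

So i = 1, j = 2, giving x = w[0:1] = p, y = w[1:2] = p, z = w[2:6] = pqpp.
Check: |xy| = 2 ≤ 5 and |y| = 1 ≥ 1. Reading y takes M from B back to B, so every xyⁱz is accepted.

p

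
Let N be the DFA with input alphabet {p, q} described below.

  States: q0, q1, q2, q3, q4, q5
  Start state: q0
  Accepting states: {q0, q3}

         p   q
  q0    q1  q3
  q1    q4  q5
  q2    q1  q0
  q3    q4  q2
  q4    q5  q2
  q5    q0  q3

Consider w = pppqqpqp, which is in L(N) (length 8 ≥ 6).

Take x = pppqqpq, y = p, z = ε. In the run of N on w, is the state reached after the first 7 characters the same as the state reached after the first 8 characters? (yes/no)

no

Run of N on the first 8 characters of w = p p p q q p q p:
  step 0: q0  (start)
  step 1: q1  (read p: q0→q1)
  step 2: q4  (read p: q1→q4)
  step 3: q5  (read p: q4→q5)
  step 4: q3  (read q: q5→q3)
  step 5: q2  (read q: q3→q2)
  step 6: q1  (read p: q2→q1)
  step 7: q5  (read q: q1→q5)
  step 8: q0  (read p: q5→q0)

After x (step 7): q5. After xy (step 8): q0.
They differ (q5 ≠ q0), so y is not a cycle from the state after x; this split is not the one the pumping-lemma construction produces, and pumping y need not keep the string in L(N).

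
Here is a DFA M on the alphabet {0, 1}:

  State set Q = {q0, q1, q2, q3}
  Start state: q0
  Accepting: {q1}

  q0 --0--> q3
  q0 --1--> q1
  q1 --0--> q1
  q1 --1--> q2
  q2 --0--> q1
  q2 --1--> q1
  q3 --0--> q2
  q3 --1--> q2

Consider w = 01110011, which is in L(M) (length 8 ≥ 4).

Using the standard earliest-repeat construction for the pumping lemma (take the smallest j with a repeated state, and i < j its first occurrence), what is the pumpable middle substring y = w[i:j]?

Run of M on w = 0 1 1 1 0 0 1 1:
  step 0: q0  (start)
  step 1: q3  (read 0: q0→q3)
  step 2: q2  (read 1: q3→q2)
  step 3: q1  (read 1: q2→q1)
  step 4: q2  (read 1: q1→q2)   ← first repeat (q2 seen earlier)
  step 5: q1  (read 0: q2→q1)
  step 6: q1  (read 0: q1→q1)
  step 7: q2  (read 1: q1→q2)
  step 8: q1  (read 1: q2→q1)

So i = 2, j = 4, giving x = w[0:2] = 01, y = w[2:4] = 11, z = w[4:8] = 0011.
Check: |xy| = 4 ≤ 4 and |y| = 2 ≥ 1. Reading y takes M from q2 back to q2, so every xyⁱz is accepted.

11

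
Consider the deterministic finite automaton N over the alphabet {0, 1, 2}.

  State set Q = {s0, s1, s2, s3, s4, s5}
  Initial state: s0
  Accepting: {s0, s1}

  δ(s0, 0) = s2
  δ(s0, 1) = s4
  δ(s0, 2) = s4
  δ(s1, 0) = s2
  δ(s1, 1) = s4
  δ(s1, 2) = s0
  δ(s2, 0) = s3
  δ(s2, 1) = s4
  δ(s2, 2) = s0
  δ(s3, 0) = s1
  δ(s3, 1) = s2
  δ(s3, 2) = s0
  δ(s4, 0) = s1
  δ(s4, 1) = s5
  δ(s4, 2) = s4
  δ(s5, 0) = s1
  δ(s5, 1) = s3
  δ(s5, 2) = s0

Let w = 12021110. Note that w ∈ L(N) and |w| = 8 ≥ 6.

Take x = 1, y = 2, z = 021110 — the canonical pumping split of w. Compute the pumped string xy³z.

1222021110

xy^3z = 1·2·2·2·021110 = 1222021110.
Reading y = 2 takes N from s4 back to s4, so after x·y·y·y the machine is still in s4, and z then leads to the accepting state s1. Hence 1222021110 ∈ L(N).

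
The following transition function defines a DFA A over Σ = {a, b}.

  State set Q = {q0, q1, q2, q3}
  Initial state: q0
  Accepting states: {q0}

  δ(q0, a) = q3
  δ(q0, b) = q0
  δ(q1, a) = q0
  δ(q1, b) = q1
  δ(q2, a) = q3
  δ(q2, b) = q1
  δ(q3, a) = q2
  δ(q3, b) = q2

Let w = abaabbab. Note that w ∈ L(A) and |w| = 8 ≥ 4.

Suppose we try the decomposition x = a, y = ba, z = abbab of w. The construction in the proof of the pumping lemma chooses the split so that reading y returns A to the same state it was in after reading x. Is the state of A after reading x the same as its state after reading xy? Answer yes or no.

State sequence: q0 -a-> q3 -b-> q2 -a-> q3

After x (step 1): q3. After xy (step 3): q3.
They match, so y = ba drives A around a cycle from q3 back to itself; pumping y any number of times keeps A in q3 before reading z, and xyⁱz ∈ L(A) for every i ≥ 0.

yes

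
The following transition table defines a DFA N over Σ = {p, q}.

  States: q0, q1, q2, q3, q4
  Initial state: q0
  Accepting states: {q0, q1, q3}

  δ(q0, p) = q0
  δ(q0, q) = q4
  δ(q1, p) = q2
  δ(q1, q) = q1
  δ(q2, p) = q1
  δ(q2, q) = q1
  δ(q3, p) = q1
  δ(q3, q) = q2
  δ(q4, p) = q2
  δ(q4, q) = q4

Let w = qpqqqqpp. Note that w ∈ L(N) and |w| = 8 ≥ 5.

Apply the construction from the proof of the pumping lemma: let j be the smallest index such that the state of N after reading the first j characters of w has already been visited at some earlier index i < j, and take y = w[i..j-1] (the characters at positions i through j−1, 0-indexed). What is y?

q

State sequence: q0 -q-> q4 -p-> q2 -q-> q1 -q-> q1 -q-> q1 -q-> q1 -p-> q2 -p-> q1
First repeat at step 4: q1 was already visited.

So i = 3, j = 4, giving x = w[0:3] = qpq, y = w[3:4] = q, z = w[4:8] = qqpp.
Check: |xy| = 4 ≤ 5 and |y| = 1 ≥ 1. Reading y takes N from q1 back to q1, so every xyⁱz is accepted.
Pumping length from the standard proof: p = 5 (the number of states). The repeated state found above gives |xy| = j ≤ 5 and |y| = j − i ≥ 1.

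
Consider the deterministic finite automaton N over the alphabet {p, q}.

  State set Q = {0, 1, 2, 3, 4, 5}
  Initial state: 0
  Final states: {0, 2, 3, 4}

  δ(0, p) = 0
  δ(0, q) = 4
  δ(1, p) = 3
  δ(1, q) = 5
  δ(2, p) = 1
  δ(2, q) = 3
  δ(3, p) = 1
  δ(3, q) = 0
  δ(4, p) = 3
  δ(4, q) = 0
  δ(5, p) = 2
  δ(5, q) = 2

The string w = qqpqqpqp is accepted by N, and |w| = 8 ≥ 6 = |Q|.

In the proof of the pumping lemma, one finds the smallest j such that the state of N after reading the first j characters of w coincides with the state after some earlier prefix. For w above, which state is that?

State sequence: 0 -q-> 4 -q-> 0 -p-> 0 -q-> 4 -q-> 0 -p-> 0 -q-> 4 -p-> 3
First repeat at step 2: 0 was already visited.

The earliest repeat is at step j = 2: N is in 0, which it already visited at step i = 0.
With |Q| = 6, pigeonhole forces a state repeat no later than step 6; the substring read between the first and second visits to that state can be pumped.

0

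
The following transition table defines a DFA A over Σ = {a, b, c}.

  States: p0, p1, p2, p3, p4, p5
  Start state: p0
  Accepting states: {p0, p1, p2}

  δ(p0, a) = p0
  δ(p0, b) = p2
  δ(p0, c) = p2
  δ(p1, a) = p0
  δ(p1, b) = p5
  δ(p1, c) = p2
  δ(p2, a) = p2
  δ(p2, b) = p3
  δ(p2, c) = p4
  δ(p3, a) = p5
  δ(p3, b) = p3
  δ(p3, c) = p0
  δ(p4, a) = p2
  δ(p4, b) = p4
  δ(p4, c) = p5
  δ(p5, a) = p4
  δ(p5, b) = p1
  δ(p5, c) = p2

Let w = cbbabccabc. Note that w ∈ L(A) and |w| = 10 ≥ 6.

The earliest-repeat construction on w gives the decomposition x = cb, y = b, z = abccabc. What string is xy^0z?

xy⁰z = xz = cb·abccabc = cbabccabc.
Reading y = b takes A from p3 back to p3, so after x the machine is still in p3, and z then leads to the accepting state p0. Hence cbabccabc ∈ L(A).

cbabccabc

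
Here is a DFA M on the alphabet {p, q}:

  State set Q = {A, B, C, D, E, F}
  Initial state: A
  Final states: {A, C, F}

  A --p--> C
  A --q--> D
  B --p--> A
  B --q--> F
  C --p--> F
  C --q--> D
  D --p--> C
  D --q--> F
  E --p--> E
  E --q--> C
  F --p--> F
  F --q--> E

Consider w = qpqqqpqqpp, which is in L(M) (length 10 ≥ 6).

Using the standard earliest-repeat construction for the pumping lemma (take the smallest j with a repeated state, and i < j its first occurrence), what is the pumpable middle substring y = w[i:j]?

pq

Run of M on w = q p q q q p q q p p:
  step 0: A  (start)
  step 1: D  (read q: A→D)
  step 2: C  (read p: D→C)
  step 3: D  (read q: C→D)   ← first repeat (D seen earlier)
  step 4: F  (read q: D→F)
  step 5: E  (read q: F→E)
  step 6: E  (read p: E→E)
  step 7: C  (read q: E→C)
  step 8: D  (read q: C→D)
  step 9: C  (read p: D→C)
  step 10: F  (read p: C→F)

So i = 1, j = 3, giving x = w[0:1] = q, y = w[1:3] = pq, z = w[3:10] = qqpqqpp.
Check: |xy| = 3 ≤ 6 and |y| = 2 ≥ 1. Reading y takes M from D back to D, so every xyⁱz is accepted.
Since M has 6 states, any run of length ≥ 6 visits 6+1 states, so by pigeonhole some state repeats within the first 6 steps — that repeat gives the pumpable loop.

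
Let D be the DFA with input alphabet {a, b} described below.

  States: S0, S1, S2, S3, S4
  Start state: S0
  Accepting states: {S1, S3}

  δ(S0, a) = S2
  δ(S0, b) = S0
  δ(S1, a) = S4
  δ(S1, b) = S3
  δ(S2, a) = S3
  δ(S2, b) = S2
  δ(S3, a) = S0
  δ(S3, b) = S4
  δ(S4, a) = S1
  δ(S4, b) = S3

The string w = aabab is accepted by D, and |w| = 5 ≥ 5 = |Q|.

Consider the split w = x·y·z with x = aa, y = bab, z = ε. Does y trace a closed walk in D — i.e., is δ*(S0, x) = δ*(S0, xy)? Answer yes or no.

yes

State sequence: S0 -a-> S2 -a-> S3 -b-> S4 -a-> S1 -b-> S3

After x (step 2): S3. After xy (step 5): S3.
They match, so y = bab drives D around a cycle from S3 back to itself; pumping y any number of times keeps D in S3 before reading z, and xyⁱz ∈ L(D) for every i ≥ 0.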